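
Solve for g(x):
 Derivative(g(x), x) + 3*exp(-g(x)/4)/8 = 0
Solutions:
 g(x) = 4*log(C1 - 3*x/32)


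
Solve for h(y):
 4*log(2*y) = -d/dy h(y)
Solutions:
 h(y) = C1 - 4*y*log(y) - y*log(16) + 4*y


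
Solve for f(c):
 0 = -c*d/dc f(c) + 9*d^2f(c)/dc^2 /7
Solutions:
 f(c) = C1 + C2*erfi(sqrt(14)*c/6)


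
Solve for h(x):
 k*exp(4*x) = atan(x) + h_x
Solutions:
 h(x) = C1 + k*exp(4*x)/4 - x*atan(x) + log(x^2 + 1)/2


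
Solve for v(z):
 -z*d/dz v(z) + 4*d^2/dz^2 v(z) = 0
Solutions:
 v(z) = C1 + C2*erfi(sqrt(2)*z/4)


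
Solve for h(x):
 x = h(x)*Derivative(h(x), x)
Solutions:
 h(x) = -sqrt(C1 + x^2)
 h(x) = sqrt(C1 + x^2)


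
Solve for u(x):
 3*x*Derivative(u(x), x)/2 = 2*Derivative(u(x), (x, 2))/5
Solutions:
 u(x) = C1 + C2*erfi(sqrt(30)*x/4)


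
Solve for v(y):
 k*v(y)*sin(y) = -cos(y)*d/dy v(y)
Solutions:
 v(y) = C1*exp(k*log(cos(y)))


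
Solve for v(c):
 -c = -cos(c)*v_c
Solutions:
 v(c) = C1 + Integral(c/cos(c), c)


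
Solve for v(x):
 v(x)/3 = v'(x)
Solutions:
 v(x) = C1*exp(x/3)


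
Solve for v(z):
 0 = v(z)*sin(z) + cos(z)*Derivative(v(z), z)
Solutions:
 v(z) = C1*cos(z)


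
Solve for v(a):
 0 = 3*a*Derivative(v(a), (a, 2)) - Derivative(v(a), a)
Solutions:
 v(a) = C1 + C2*a^(4/3)


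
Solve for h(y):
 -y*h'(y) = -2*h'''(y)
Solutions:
 h(y) = C1 + Integral(C2*airyai(2^(2/3)*y/2) + C3*airybi(2^(2/3)*y/2), y)


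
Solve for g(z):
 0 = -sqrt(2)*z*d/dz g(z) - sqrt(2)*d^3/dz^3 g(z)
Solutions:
 g(z) = C1 + Integral(C2*airyai(-z) + C3*airybi(-z), z)


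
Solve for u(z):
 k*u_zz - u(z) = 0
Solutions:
 u(z) = C1*exp(-z*sqrt(1/k)) + C2*exp(z*sqrt(1/k))


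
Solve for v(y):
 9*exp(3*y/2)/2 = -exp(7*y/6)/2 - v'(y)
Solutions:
 v(y) = C1 - 3*exp(7*y/6)/7 - 3*exp(3*y/2)


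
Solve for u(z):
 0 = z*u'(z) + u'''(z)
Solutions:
 u(z) = C1 + Integral(C2*airyai(-z) + C3*airybi(-z), z)


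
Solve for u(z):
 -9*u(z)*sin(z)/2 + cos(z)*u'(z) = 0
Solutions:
 u(z) = C1/cos(z)^(9/2)


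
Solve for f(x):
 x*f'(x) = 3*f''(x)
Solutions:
 f(x) = C1 + C2*erfi(sqrt(6)*x/6)


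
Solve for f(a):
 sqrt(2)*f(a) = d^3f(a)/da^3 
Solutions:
 f(a) = C3*exp(2^(1/6)*a) + (C1*sin(2^(1/6)*sqrt(3)*a/2) + C2*cos(2^(1/6)*sqrt(3)*a/2))*exp(-2^(1/6)*a/2)


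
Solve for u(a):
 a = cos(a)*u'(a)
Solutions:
 u(a) = C1 + Integral(a/cos(a), a)


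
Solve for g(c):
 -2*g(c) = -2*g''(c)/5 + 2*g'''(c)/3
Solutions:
 g(c) = C1*exp(c*(2*2^(1/3)/(5*sqrt(5565) + 373)^(1/3) + 4 + 2^(2/3)*(5*sqrt(5565) + 373)^(1/3))/20)*sin(2^(1/3)*sqrt(3)*c*(-2^(1/3)*(5*sqrt(5565) + 373)^(1/3) + 2/(5*sqrt(5565) + 373)^(1/3))/20) + C2*exp(c*(2*2^(1/3)/(5*sqrt(5565) + 373)^(1/3) + 4 + 2^(2/3)*(5*sqrt(5565) + 373)^(1/3))/20)*cos(2^(1/3)*sqrt(3)*c*(-2^(1/3)*(5*sqrt(5565) + 373)^(1/3) + 2/(5*sqrt(5565) + 373)^(1/3))/20) + C3*exp(c*(-2^(2/3)*(5*sqrt(5565) + 373)^(1/3) - 2*2^(1/3)/(5*sqrt(5565) + 373)^(1/3) + 2)/10)


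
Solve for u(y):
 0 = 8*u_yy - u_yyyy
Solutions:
 u(y) = C1 + C2*y + C3*exp(-2*sqrt(2)*y) + C4*exp(2*sqrt(2)*y)


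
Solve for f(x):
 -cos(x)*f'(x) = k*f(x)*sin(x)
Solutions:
 f(x) = C1*exp(k*log(cos(x)))


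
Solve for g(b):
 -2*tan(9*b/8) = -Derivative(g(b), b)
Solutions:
 g(b) = C1 - 16*log(cos(9*b/8))/9


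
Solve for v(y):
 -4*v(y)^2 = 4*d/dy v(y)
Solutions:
 v(y) = 1/(C1 + y)


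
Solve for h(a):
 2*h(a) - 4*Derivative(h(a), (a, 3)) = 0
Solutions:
 h(a) = C3*exp(2^(2/3)*a/2) + (C1*sin(2^(2/3)*sqrt(3)*a/4) + C2*cos(2^(2/3)*sqrt(3)*a/4))*exp(-2^(2/3)*a/4)


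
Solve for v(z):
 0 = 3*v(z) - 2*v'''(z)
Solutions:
 v(z) = C3*exp(2^(2/3)*3^(1/3)*z/2) + (C1*sin(2^(2/3)*3^(5/6)*z/4) + C2*cos(2^(2/3)*3^(5/6)*z/4))*exp(-2^(2/3)*3^(1/3)*z/4)


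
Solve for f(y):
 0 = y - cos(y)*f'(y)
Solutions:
 f(y) = C1 + Integral(y/cos(y), y)


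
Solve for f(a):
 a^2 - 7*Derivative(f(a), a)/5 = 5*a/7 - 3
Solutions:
 f(a) = C1 + 5*a^3/21 - 25*a^2/98 + 15*a/7


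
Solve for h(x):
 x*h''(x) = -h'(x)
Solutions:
 h(x) = C1 + C2*log(x)


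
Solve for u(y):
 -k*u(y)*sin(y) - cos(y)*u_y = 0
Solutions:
 u(y) = C1*exp(k*log(cos(y)))


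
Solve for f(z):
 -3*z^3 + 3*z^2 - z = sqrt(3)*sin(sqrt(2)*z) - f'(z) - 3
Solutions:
 f(z) = C1 + 3*z^4/4 - z^3 + z^2/2 - 3*z - sqrt(6)*cos(sqrt(2)*z)/2


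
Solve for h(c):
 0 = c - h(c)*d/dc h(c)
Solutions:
 h(c) = -sqrt(C1 + c^2)
 h(c) = sqrt(C1 + c^2)


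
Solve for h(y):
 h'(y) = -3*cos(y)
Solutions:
 h(y) = C1 - 3*sin(y)


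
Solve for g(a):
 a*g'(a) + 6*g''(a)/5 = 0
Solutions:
 g(a) = C1 + C2*erf(sqrt(15)*a/6)


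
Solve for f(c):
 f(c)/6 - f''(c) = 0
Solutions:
 f(c) = C1*exp(-sqrt(6)*c/6) + C2*exp(sqrt(6)*c/6)


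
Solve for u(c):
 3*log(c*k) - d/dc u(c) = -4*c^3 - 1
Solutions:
 u(c) = C1 + c^4 + 3*c*log(c*k) - 2*c


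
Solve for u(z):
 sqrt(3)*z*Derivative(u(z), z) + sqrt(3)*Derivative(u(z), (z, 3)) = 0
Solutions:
 u(z) = C1 + Integral(C2*airyai(-z) + C3*airybi(-z), z)


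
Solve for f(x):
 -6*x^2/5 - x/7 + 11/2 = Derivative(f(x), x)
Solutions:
 f(x) = C1 - 2*x^3/5 - x^2/14 + 11*x/2


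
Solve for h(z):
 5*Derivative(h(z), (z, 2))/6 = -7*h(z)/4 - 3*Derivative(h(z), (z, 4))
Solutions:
 h(z) = (C1*sin(sqrt(2)*3^(3/4)*7^(1/4)*z*cos(atan(sqrt(731)/5)/2)/6) + C2*cos(sqrt(2)*3^(3/4)*7^(1/4)*z*cos(atan(sqrt(731)/5)/2)/6))*exp(-sqrt(2)*3^(3/4)*7^(1/4)*z*sin(atan(sqrt(731)/5)/2)/6) + (C3*sin(sqrt(2)*3^(3/4)*7^(1/4)*z*cos(atan(sqrt(731)/5)/2)/6) + C4*cos(sqrt(2)*3^(3/4)*7^(1/4)*z*cos(atan(sqrt(731)/5)/2)/6))*exp(sqrt(2)*3^(3/4)*7^(1/4)*z*sin(atan(sqrt(731)/5)/2)/6)


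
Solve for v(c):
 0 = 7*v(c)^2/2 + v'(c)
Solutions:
 v(c) = 2/(C1 + 7*c)


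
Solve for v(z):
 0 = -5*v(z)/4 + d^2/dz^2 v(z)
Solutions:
 v(z) = C1*exp(-sqrt(5)*z/2) + C2*exp(sqrt(5)*z/2)


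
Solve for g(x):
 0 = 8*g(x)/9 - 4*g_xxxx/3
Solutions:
 g(x) = C1*exp(-2^(1/4)*3^(3/4)*x/3) + C2*exp(2^(1/4)*3^(3/4)*x/3) + C3*sin(2^(1/4)*3^(3/4)*x/3) + C4*cos(2^(1/4)*3^(3/4)*x/3)


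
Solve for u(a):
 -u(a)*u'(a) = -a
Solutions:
 u(a) = -sqrt(C1 + a^2)
 u(a) = sqrt(C1 + a^2)


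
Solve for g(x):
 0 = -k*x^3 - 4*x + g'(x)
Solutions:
 g(x) = C1 + k*x^4/4 + 2*x^2


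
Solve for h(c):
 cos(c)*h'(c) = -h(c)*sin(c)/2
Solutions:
 h(c) = C1*sqrt(cos(c))


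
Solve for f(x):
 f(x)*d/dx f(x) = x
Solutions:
 f(x) = -sqrt(C1 + x^2)
 f(x) = sqrt(C1 + x^2)


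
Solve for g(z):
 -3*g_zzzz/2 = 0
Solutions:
 g(z) = C1 + C2*z + C3*z^2 + C4*z^3


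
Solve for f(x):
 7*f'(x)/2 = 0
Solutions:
 f(x) = C1


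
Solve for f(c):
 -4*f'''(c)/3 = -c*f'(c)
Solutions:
 f(c) = C1 + Integral(C2*airyai(6^(1/3)*c/2) + C3*airybi(6^(1/3)*c/2), c)


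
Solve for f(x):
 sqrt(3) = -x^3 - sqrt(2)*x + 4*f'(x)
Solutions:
 f(x) = C1 + x^4/16 + sqrt(2)*x^2/8 + sqrt(3)*x/4


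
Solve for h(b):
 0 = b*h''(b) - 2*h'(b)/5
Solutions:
 h(b) = C1 + C2*b^(7/5)


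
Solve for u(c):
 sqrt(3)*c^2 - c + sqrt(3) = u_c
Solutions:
 u(c) = C1 + sqrt(3)*c^3/3 - c^2/2 + sqrt(3)*c


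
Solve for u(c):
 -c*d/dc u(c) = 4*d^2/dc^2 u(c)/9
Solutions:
 u(c) = C1 + C2*erf(3*sqrt(2)*c/4)


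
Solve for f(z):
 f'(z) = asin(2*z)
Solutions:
 f(z) = C1 + z*asin(2*z) + sqrt(1 - 4*z^2)/2


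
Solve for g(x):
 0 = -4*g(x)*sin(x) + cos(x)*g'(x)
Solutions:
 g(x) = C1/cos(x)^4


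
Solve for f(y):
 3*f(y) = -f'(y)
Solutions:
 f(y) = C1*exp(-3*y)


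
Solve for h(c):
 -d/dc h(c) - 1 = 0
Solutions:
 h(c) = C1 - c


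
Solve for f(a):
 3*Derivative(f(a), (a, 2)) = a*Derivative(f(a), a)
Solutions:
 f(a) = C1 + C2*erfi(sqrt(6)*a/6)


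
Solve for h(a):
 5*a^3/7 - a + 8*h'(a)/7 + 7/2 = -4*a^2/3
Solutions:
 h(a) = C1 - 5*a^4/32 - 7*a^3/18 + 7*a^2/16 - 49*a/16


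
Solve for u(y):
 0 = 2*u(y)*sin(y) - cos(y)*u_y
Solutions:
 u(y) = C1/cos(y)^2


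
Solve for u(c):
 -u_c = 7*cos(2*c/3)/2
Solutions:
 u(c) = C1 - 21*sin(2*c/3)/4


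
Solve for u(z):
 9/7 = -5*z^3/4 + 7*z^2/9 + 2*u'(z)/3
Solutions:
 u(z) = C1 + 15*z^4/32 - 7*z^3/18 + 27*z/14


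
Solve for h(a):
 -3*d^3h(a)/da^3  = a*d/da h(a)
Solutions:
 h(a) = C1 + Integral(C2*airyai(-3^(2/3)*a/3) + C3*airybi(-3^(2/3)*a/3), a)


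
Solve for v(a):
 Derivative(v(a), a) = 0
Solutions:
 v(a) = C1


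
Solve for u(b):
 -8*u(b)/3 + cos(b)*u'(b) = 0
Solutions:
 u(b) = C1*(sin(b) + 1)^(4/3)/(sin(b) - 1)^(4/3)


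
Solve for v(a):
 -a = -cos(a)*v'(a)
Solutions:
 v(a) = C1 + Integral(a/cos(a), a)


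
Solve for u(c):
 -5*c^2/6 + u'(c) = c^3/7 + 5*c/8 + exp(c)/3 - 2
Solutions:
 u(c) = C1 + c^4/28 + 5*c^3/18 + 5*c^2/16 - 2*c + exp(c)/3


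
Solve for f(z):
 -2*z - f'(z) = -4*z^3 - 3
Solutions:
 f(z) = C1 + z^4 - z^2 + 3*z


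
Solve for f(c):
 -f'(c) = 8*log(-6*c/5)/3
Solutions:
 f(c) = C1 - 8*c*log(-c)/3 + 8*c*(-log(6) + 1 + log(5))/3


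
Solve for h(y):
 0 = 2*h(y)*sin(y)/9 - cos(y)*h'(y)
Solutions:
 h(y) = C1/cos(y)^(2/9)


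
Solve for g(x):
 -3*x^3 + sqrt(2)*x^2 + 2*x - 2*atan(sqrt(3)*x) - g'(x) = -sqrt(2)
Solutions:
 g(x) = C1 - 3*x^4/4 + sqrt(2)*x^3/3 + x^2 - 2*x*atan(sqrt(3)*x) + sqrt(2)*x + sqrt(3)*log(3*x^2 + 1)/3


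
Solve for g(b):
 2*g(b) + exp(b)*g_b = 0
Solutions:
 g(b) = C1*exp(2*exp(-b))


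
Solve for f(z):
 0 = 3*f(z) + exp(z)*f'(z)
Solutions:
 f(z) = C1*exp(3*exp(-z))


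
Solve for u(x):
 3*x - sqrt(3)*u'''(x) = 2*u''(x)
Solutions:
 u(x) = C1 + C2*x + C3*exp(-2*sqrt(3)*x/3) + x^3/4 - 3*sqrt(3)*x^2/8


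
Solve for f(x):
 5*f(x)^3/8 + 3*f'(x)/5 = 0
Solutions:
 f(x) = -2*sqrt(3)*sqrt(-1/(C1 - 25*x))
 f(x) = 2*sqrt(3)*sqrt(-1/(C1 - 25*x))


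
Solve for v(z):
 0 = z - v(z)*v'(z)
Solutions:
 v(z) = -sqrt(C1 + z^2)
 v(z) = sqrt(C1 + z^2)


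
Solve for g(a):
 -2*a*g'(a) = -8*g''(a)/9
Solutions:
 g(a) = C1 + C2*erfi(3*sqrt(2)*a/4)


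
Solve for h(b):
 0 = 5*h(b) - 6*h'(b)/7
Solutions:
 h(b) = C1*exp(35*b/6)


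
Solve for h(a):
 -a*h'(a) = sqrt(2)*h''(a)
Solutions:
 h(a) = C1 + C2*erf(2^(1/4)*a/2)


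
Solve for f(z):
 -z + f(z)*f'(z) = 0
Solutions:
 f(z) = -sqrt(C1 + z^2)
 f(z) = sqrt(C1 + z^2)


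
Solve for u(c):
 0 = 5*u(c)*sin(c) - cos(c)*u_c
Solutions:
 u(c) = C1/cos(c)^5


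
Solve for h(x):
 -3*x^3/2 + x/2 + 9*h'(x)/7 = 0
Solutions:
 h(x) = C1 + 7*x^4/24 - 7*x^2/36


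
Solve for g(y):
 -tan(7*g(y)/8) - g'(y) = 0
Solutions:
 g(y) = -8*asin(C1*exp(-7*y/8))/7 + 8*pi/7
 g(y) = 8*asin(C1*exp(-7*y/8))/7


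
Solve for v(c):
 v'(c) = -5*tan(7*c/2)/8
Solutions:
 v(c) = C1 + 5*log(cos(7*c/2))/28


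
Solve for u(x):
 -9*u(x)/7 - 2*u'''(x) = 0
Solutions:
 u(x) = C3*exp(-42^(2/3)*x/14) + (C1*sin(3*14^(2/3)*3^(1/6)*x/28) + C2*cos(3*14^(2/3)*3^(1/6)*x/28))*exp(42^(2/3)*x/28)


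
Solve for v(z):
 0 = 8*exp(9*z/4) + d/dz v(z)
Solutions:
 v(z) = C1 - 32*exp(9*z/4)/9


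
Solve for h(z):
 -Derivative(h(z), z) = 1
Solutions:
 h(z) = C1 - z


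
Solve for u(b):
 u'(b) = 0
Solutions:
 u(b) = C1


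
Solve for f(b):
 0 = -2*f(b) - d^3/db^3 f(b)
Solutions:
 f(b) = C3*exp(-2^(1/3)*b) + (C1*sin(2^(1/3)*sqrt(3)*b/2) + C2*cos(2^(1/3)*sqrt(3)*b/2))*exp(2^(1/3)*b/2)


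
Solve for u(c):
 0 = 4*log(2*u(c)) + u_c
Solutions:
 Integral(1/(log(_y) + log(2)), (_y, u(c)))/4 = C1 - c


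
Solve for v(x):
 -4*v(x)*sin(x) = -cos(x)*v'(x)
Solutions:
 v(x) = C1/cos(x)^4


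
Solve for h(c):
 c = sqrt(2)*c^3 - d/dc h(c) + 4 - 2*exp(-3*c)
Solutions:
 h(c) = C1 + sqrt(2)*c^4/4 - c^2/2 + 4*c + 2*exp(-3*c)/3


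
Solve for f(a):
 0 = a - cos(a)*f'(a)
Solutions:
 f(a) = C1 + Integral(a/cos(a), a)


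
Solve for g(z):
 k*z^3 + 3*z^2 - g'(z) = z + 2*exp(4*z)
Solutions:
 g(z) = C1 + k*z^4/4 + z^3 - z^2/2 - exp(4*z)/2


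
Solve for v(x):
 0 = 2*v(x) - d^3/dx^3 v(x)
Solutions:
 v(x) = C3*exp(2^(1/3)*x) + (C1*sin(2^(1/3)*sqrt(3)*x/2) + C2*cos(2^(1/3)*sqrt(3)*x/2))*exp(-2^(1/3)*x/2)


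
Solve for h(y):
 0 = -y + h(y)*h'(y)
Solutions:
 h(y) = -sqrt(C1 + y^2)
 h(y) = sqrt(C1 + y^2)


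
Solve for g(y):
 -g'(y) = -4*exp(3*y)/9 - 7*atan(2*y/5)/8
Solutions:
 g(y) = C1 + 7*y*atan(2*y/5)/8 + 4*exp(3*y)/27 - 35*log(4*y^2 + 25)/32


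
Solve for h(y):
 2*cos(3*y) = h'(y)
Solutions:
 h(y) = C1 + 2*sin(3*y)/3


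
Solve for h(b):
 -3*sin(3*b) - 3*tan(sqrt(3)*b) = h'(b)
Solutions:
 h(b) = C1 + sqrt(3)*log(cos(sqrt(3)*b)) + cos(3*b)


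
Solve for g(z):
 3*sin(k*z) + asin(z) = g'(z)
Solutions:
 g(z) = C1 + z*asin(z) + sqrt(1 - z^2) + 3*Piecewise((-cos(k*z)/k, Ne(k, 0)), (0, True))


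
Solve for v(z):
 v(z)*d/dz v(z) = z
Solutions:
 v(z) = -sqrt(C1 + z^2)
 v(z) = sqrt(C1 + z^2)


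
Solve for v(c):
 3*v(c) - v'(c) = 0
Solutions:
 v(c) = C1*exp(3*c)


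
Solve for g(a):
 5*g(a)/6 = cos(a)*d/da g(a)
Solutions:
 g(a) = C1*(sin(a) + 1)^(5/12)/(sin(a) - 1)^(5/12)


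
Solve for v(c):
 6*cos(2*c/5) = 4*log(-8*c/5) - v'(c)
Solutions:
 v(c) = C1 + 4*c*log(-c) - 4*c*log(5) - 4*c + 12*c*log(2) - 15*sin(2*c/5)


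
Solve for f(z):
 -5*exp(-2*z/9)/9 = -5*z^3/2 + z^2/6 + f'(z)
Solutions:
 f(z) = C1 + 5*z^4/8 - z^3/18 + 5*exp(-2*z/9)/2


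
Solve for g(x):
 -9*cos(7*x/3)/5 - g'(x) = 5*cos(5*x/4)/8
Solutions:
 g(x) = C1 - sin(5*x/4)/2 - 27*sin(7*x/3)/35


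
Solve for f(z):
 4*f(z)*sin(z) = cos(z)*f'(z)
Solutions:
 f(z) = C1/cos(z)^4


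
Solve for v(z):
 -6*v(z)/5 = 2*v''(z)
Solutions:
 v(z) = C1*sin(sqrt(15)*z/5) + C2*cos(sqrt(15)*z/5)


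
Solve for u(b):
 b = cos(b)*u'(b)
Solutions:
 u(b) = C1 + Integral(b/cos(b), b)


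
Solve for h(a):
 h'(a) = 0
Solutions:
 h(a) = C1


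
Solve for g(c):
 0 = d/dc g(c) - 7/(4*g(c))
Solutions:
 g(c) = -sqrt(C1 + 14*c)/2
 g(c) = sqrt(C1 + 14*c)/2


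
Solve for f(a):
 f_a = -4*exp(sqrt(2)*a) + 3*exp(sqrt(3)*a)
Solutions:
 f(a) = C1 - 2*sqrt(2)*exp(sqrt(2)*a) + sqrt(3)*exp(sqrt(3)*a)


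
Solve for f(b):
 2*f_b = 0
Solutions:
 f(b) = C1


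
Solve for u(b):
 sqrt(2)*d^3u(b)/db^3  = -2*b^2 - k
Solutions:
 u(b) = C1 + C2*b + C3*b^2 - sqrt(2)*b^5/60 - sqrt(2)*b^3*k/12


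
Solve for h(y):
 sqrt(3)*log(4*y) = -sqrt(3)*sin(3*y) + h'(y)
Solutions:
 h(y) = C1 + sqrt(3)*y*(log(y) - 1) + 2*sqrt(3)*y*log(2) - sqrt(3)*cos(3*y)/3


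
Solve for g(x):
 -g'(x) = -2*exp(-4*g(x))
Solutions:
 g(x) = log(-I*(C1 + 8*x)^(1/4))
 g(x) = log(I*(C1 + 8*x)^(1/4))
 g(x) = log(-(C1 + 8*x)^(1/4))
 g(x) = log(C1 + 8*x)/4


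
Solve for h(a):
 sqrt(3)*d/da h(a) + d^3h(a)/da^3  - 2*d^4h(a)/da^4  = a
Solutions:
 h(a) = C1 + C2*exp(a*(-(1 + 54*sqrt(3) + sqrt(-1 + (1 + 54*sqrt(3))^2))^(1/3) - 1/(1 + 54*sqrt(3) + sqrt(-1 + (1 + 54*sqrt(3))^2))^(1/3) + 2)/12)*sin(sqrt(3)*a*(-(1 + 54*sqrt(3) + sqrt(-1 + (1 + 54*sqrt(3))^2))^(1/3) + (1 + 54*sqrt(3) + sqrt(-1 + (1 + 54*sqrt(3))^2))^(-1/3))/12) + C3*exp(a*(-(1 + 54*sqrt(3) + sqrt(-1 + (1 + 54*sqrt(3))^2))^(1/3) - 1/(1 + 54*sqrt(3) + sqrt(-1 + (1 + 54*sqrt(3))^2))^(1/3) + 2)/12)*cos(sqrt(3)*a*(-(1 + 54*sqrt(3) + sqrt(-1 + (1 + 54*sqrt(3))^2))^(1/3) + (1 + 54*sqrt(3) + sqrt(-1 + (1 + 54*sqrt(3))^2))^(-1/3))/12) + C4*exp(a*((1 + 54*sqrt(3) + sqrt(-1 + (1 + 54*sqrt(3))^2))^(-1/3) + 1 + (1 + 54*sqrt(3) + sqrt(-1 + (1 + 54*sqrt(3))^2))^(1/3))/6) + sqrt(3)*a^2/6


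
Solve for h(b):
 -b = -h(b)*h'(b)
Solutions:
 h(b) = -sqrt(C1 + b^2)
 h(b) = sqrt(C1 + b^2)


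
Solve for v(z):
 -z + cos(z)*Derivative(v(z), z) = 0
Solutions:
 v(z) = C1 + Integral(z/cos(z), z)


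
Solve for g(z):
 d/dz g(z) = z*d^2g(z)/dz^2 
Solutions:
 g(z) = C1 + C2*z^2


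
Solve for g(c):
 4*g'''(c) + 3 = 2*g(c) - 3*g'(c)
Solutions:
 g(c) = C3*exp(c/2) + (C1*sin(sqrt(15)*c/4) + C2*cos(sqrt(15)*c/4))*exp(-c/4) + 3/2


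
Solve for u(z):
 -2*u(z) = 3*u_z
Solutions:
 u(z) = C1*exp(-2*z/3)


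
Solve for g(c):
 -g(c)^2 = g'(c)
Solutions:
 g(c) = 1/(C1 + c)


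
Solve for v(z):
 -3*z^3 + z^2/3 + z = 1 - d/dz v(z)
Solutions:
 v(z) = C1 + 3*z^4/4 - z^3/9 - z^2/2 + z


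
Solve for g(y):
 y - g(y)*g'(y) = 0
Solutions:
 g(y) = -sqrt(C1 + y^2)
 g(y) = sqrt(C1 + y^2)


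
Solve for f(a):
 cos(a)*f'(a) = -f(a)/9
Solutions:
 f(a) = C1*(sin(a) - 1)^(1/18)/(sin(a) + 1)^(1/18)


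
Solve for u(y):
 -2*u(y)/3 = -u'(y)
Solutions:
 u(y) = C1*exp(2*y/3)


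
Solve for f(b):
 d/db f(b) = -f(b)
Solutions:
 f(b) = C1*exp(-b)


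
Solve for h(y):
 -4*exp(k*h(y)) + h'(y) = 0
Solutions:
 h(y) = Piecewise((log(-1/(C1*k + 4*k*y))/k, Ne(k, 0)), (nan, True))
 h(y) = Piecewise((C1 + 4*y, Eq(k, 0)), (nan, True))


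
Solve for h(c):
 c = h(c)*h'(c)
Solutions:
 h(c) = -sqrt(C1 + c^2)
 h(c) = sqrt(C1 + c^2)


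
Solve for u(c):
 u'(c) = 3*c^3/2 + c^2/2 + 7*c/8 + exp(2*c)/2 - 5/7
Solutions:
 u(c) = C1 + 3*c^4/8 + c^3/6 + 7*c^2/16 - 5*c/7 + exp(2*c)/4


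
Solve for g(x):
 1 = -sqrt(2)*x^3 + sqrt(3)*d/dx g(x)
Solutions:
 g(x) = C1 + sqrt(6)*x^4/12 + sqrt(3)*x/3


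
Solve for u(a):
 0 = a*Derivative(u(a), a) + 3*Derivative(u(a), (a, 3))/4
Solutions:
 u(a) = C1 + Integral(C2*airyai(-6^(2/3)*a/3) + C3*airybi(-6^(2/3)*a/3), a)


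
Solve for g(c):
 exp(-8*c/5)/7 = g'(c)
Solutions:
 g(c) = C1 - 5*exp(-8*c/5)/56


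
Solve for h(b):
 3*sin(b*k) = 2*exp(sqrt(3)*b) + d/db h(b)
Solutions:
 h(b) = C1 - 2*sqrt(3)*exp(sqrt(3)*b)/3 - 3*cos(b*k)/k


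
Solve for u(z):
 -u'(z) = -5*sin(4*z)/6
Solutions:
 u(z) = C1 - 5*cos(4*z)/24


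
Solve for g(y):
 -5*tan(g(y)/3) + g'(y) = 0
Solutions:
 g(y) = -3*asin(C1*exp(5*y/3)) + 3*pi
 g(y) = 3*asin(C1*exp(5*y/3))


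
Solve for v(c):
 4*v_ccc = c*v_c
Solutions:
 v(c) = C1 + Integral(C2*airyai(2^(1/3)*c/2) + C3*airybi(2^(1/3)*c/2), c)


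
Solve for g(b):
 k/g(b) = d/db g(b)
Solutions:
 g(b) = -sqrt(C1 + 2*b*k)
 g(b) = sqrt(C1 + 2*b*k)


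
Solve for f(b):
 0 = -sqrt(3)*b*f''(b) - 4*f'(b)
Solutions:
 f(b) = C1 + C2*b^(1 - 4*sqrt(3)/3)


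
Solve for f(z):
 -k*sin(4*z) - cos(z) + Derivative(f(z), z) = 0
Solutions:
 f(z) = C1 - k*cos(4*z)/4 + sin(z)


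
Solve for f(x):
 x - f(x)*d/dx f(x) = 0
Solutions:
 f(x) = -sqrt(C1 + x^2)
 f(x) = sqrt(C1 + x^2)


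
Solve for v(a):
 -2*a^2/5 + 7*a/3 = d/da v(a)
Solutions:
 v(a) = C1 - 2*a^3/15 + 7*a^2/6


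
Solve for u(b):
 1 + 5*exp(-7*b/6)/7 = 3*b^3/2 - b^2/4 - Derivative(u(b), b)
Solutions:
 u(b) = C1 + 3*b^4/8 - b^3/12 - b + 30*exp(-7*b/6)/49


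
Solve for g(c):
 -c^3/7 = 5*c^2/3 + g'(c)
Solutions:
 g(c) = C1 - c^4/28 - 5*c^3/9


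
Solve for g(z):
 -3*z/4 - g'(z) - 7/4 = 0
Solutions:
 g(z) = C1 - 3*z^2/8 - 7*z/4


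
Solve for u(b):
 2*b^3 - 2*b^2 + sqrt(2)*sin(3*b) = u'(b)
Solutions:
 u(b) = C1 + b^4/2 - 2*b^3/3 - sqrt(2)*cos(3*b)/3


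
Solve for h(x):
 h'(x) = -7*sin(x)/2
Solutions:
 h(x) = C1 + 7*cos(x)/2


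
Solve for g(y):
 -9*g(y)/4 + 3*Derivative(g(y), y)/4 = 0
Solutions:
 g(y) = C1*exp(3*y)


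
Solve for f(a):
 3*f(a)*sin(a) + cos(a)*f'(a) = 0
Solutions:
 f(a) = C1*cos(a)^3


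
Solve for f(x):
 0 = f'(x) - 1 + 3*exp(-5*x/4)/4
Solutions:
 f(x) = C1 + x + 3*exp(-5*x/4)/5


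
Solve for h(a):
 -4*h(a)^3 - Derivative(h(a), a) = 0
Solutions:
 h(a) = -sqrt(2)*sqrt(-1/(C1 - 4*a))/2
 h(a) = sqrt(2)*sqrt(-1/(C1 - 4*a))/2


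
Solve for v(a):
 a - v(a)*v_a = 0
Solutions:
 v(a) = -sqrt(C1 + a^2)
 v(a) = sqrt(C1 + a^2)


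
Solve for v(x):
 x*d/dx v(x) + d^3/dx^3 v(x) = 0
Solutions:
 v(x) = C1 + Integral(C2*airyai(-x) + C3*airybi(-x), x)


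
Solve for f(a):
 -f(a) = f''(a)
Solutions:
 f(a) = C1*sin(a) + C2*cos(a)


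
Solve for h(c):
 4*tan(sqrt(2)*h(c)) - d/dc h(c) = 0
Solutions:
 h(c) = sqrt(2)*(pi - asin(C1*exp(4*sqrt(2)*c)))/2
 h(c) = sqrt(2)*asin(C1*exp(4*sqrt(2)*c))/2


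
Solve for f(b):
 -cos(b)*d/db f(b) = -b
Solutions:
 f(b) = C1 + Integral(b/cos(b), b)


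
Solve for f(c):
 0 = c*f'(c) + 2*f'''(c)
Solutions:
 f(c) = C1 + Integral(C2*airyai(-2^(2/3)*c/2) + C3*airybi(-2^(2/3)*c/2), c)


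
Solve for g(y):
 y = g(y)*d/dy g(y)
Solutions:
 g(y) = -sqrt(C1 + y^2)
 g(y) = sqrt(C1 + y^2)


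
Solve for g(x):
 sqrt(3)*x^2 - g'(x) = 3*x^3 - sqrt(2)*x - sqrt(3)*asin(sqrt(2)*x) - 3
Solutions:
 g(x) = C1 - 3*x^4/4 + sqrt(3)*x^3/3 + sqrt(2)*x^2/2 + 3*x + sqrt(3)*(x*asin(sqrt(2)*x) + sqrt(2)*sqrt(1 - 2*x^2)/2)


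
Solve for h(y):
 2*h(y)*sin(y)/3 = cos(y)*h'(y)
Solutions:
 h(y) = C1/cos(y)^(2/3)


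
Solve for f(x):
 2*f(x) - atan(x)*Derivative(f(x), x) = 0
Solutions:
 f(x) = C1*exp(2*Integral(1/atan(x), x))


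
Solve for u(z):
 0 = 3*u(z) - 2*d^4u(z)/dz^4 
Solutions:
 u(z) = C1*exp(-2^(3/4)*3^(1/4)*z/2) + C2*exp(2^(3/4)*3^(1/4)*z/2) + C3*sin(2^(3/4)*3^(1/4)*z/2) + C4*cos(2^(3/4)*3^(1/4)*z/2)


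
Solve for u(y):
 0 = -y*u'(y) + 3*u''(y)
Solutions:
 u(y) = C1 + C2*erfi(sqrt(6)*y/6)


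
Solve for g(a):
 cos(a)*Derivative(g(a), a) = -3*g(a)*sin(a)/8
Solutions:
 g(a) = C1*cos(a)^(3/8)


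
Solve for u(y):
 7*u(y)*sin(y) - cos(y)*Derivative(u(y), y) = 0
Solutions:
 u(y) = C1/cos(y)^7


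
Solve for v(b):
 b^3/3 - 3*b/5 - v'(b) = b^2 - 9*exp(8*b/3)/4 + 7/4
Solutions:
 v(b) = C1 + b^4/12 - b^3/3 - 3*b^2/10 - 7*b/4 + 27*exp(8*b/3)/32


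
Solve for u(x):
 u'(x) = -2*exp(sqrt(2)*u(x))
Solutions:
 u(x) = sqrt(2)*(2*log(1/(C1 + 2*x)) - log(2))/4


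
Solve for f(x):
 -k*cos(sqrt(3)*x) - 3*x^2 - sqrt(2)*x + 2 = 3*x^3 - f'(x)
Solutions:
 f(x) = C1 + sqrt(3)*k*sin(sqrt(3)*x)/3 + 3*x^4/4 + x^3 + sqrt(2)*x^2/2 - 2*x


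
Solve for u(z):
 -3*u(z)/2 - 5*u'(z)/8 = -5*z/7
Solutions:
 u(z) = C1*exp(-12*z/5) + 10*z/21 - 25/126


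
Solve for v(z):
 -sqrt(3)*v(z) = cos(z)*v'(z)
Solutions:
 v(z) = C1*(sin(z) - 1)^(sqrt(3)/2)/(sin(z) + 1)^(sqrt(3)/2)


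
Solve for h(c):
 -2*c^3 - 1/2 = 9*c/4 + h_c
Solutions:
 h(c) = C1 - c^4/2 - 9*c^2/8 - c/2


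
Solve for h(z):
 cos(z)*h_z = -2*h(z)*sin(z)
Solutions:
 h(z) = C1*cos(z)^2


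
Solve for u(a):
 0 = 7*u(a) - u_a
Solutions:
 u(a) = C1*exp(7*a)


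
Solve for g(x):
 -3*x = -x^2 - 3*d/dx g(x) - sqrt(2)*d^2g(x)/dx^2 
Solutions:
 g(x) = C1 + C2*exp(-3*sqrt(2)*x/2) - x^3/9 + sqrt(2)*x^2/9 + x^2/2 - sqrt(2)*x/3 - 4*x/27


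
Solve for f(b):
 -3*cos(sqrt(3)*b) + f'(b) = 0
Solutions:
 f(b) = C1 + sqrt(3)*sin(sqrt(3)*b)


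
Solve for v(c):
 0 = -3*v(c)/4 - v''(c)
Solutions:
 v(c) = C1*sin(sqrt(3)*c/2) + C2*cos(sqrt(3)*c/2)


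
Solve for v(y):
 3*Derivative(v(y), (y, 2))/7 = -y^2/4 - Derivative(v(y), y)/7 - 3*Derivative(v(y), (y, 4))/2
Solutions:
 v(y) = C1 + C2*exp(-21^(1/3)*y*(-(21 + sqrt(609))^(1/3) + 2*21^(1/3)/(21 + sqrt(609))^(1/3))/42)*sin(3^(1/6)*7^(1/3)*y*(6*7^(1/3)/(21 + sqrt(609))^(1/3) + 3^(2/3)*(21 + sqrt(609))^(1/3))/42) + C3*exp(-21^(1/3)*y*(-(21 + sqrt(609))^(1/3) + 2*21^(1/3)/(21 + sqrt(609))^(1/3))/42)*cos(3^(1/6)*7^(1/3)*y*(6*7^(1/3)/(21 + sqrt(609))^(1/3) + 3^(2/3)*(21 + sqrt(609))^(1/3))/42) + C4*exp(21^(1/3)*y*(-(21 + sqrt(609))^(1/3) + 2*21^(1/3)/(21 + sqrt(609))^(1/3))/21) - 7*y^3/12 + 21*y^2/4 - 63*y/2


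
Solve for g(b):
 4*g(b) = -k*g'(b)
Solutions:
 g(b) = C1*exp(-4*b/k)


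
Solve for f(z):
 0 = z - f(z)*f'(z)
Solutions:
 f(z) = -sqrt(C1 + z^2)
 f(z) = sqrt(C1 + z^2)


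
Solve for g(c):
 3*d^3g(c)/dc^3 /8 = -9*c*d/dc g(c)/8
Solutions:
 g(c) = C1 + Integral(C2*airyai(-3^(1/3)*c) + C3*airybi(-3^(1/3)*c), c)


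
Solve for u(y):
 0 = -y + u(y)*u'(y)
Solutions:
 u(y) = -sqrt(C1 + y^2)
 u(y) = sqrt(C1 + y^2)


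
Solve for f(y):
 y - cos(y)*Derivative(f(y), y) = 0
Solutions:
 f(y) = C1 + Integral(y/cos(y), y)


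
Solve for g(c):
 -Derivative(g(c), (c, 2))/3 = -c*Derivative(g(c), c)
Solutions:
 g(c) = C1 + C2*erfi(sqrt(6)*c/2)


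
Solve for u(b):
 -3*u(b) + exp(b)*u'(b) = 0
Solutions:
 u(b) = C1*exp(-3*exp(-b))


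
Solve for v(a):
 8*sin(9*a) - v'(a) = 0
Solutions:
 v(a) = C1 - 8*cos(9*a)/9


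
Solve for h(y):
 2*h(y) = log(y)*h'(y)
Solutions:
 h(y) = C1*exp(2*li(y))


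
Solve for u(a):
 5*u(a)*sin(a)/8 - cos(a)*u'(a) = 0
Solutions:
 u(a) = C1/cos(a)^(5/8)


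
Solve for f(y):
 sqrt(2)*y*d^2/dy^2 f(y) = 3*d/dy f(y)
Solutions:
 f(y) = C1 + C2*y^(1 + 3*sqrt(2)/2)


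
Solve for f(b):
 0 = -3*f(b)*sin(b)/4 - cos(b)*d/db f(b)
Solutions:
 f(b) = C1*cos(b)^(3/4)


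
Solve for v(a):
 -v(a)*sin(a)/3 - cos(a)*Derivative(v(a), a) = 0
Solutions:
 v(a) = C1*cos(a)^(1/3)


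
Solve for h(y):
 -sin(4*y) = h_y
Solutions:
 h(y) = C1 + cos(4*y)/4


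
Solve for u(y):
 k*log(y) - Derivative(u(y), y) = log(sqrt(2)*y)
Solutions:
 u(y) = C1 + k*y*log(y) - k*y - y*log(y) - y*log(2)/2 + y


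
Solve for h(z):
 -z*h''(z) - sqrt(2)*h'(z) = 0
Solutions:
 h(z) = C1 + C2*z^(1 - sqrt(2))


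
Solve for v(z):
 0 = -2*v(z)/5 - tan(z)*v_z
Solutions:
 v(z) = C1/sin(z)^(2/5)


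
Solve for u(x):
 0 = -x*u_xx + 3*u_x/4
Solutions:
 u(x) = C1 + C2*x^(7/4)


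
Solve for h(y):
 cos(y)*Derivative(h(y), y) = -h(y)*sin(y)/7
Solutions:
 h(y) = C1*cos(y)^(1/7)


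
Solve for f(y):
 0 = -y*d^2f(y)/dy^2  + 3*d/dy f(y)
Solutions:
 f(y) = C1 + C2*y^4


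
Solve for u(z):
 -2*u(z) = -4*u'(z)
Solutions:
 u(z) = C1*exp(z/2)


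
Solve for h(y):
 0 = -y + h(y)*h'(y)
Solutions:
 h(y) = -sqrt(C1 + y^2)
 h(y) = sqrt(C1 + y^2)


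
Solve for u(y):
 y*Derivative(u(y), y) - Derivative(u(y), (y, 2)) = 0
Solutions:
 u(y) = C1 + C2*erfi(sqrt(2)*y/2)


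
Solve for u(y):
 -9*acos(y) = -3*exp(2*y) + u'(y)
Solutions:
 u(y) = C1 - 9*y*acos(y) + 9*sqrt(1 - y^2) + 3*exp(2*y)/2


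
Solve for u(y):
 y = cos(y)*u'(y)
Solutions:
 u(y) = C1 + Integral(y/cos(y), y)


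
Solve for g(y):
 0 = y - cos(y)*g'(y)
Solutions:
 g(y) = C1 + Integral(y/cos(y), y)


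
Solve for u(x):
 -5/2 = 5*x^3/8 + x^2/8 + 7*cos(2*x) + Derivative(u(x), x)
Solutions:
 u(x) = C1 - 5*x^4/32 - x^3/24 - 5*x/2 - 7*sin(x)*cos(x)


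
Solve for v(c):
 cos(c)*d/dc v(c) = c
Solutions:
 v(c) = C1 + Integral(c/cos(c), c)


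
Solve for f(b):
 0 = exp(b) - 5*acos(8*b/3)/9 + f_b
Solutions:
 f(b) = C1 + 5*b*acos(8*b/3)/9 - 5*sqrt(9 - 64*b^2)/72 - exp(b)


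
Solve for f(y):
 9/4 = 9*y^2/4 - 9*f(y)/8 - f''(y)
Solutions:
 f(y) = C1*sin(3*sqrt(2)*y/4) + C2*cos(3*sqrt(2)*y/4) + 2*y^2 - 50/9


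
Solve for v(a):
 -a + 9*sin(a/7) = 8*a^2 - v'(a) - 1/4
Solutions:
 v(a) = C1 + 8*a^3/3 + a^2/2 - a/4 + 63*cos(a/7)


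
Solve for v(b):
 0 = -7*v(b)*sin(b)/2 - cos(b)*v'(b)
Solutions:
 v(b) = C1*cos(b)^(7/2)


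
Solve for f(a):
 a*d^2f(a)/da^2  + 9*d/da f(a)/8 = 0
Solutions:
 f(a) = C1 + C2/a^(1/8)


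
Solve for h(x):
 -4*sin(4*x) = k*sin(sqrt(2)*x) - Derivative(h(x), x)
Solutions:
 h(x) = C1 - sqrt(2)*k*cos(sqrt(2)*x)/2 - cos(4*x)


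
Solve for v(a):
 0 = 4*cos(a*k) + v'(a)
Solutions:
 v(a) = C1 - 4*sin(a*k)/k


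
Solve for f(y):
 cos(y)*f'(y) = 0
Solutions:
 f(y) = C1


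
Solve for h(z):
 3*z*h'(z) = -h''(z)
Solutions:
 h(z) = C1 + C2*erf(sqrt(6)*z/2)


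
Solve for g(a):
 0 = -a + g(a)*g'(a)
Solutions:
 g(a) = -sqrt(C1 + a^2)
 g(a) = sqrt(C1 + a^2)


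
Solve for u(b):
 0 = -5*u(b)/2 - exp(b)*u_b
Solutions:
 u(b) = C1*exp(5*exp(-b)/2)


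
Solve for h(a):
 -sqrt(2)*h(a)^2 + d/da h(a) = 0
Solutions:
 h(a) = -1/(C1 + sqrt(2)*a)


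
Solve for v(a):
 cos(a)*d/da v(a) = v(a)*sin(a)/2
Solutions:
 v(a) = C1/sqrt(cos(a))


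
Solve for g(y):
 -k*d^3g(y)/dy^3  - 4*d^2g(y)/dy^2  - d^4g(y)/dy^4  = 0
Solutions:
 g(y) = C1 + C2*y + C3*exp(y*(-k + sqrt(k^2 - 16))/2) + C4*exp(-y*(k + sqrt(k^2 - 16))/2)


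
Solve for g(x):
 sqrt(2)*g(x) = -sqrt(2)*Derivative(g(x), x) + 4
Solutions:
 g(x) = C1*exp(-x) + 2*sqrt(2)


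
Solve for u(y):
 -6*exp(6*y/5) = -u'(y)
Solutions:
 u(y) = C1 + 5*exp(6*y/5)


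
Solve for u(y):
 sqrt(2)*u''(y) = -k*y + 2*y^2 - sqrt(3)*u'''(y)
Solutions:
 u(y) = C1 + C2*y + C3*exp(-sqrt(6)*y/3) + sqrt(2)*y^4/12 + y^3*(-sqrt(2)*k - 4*sqrt(3))/12 + y^2*(sqrt(3)*k + 6*sqrt(2))/4


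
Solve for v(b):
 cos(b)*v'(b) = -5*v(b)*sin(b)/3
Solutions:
 v(b) = C1*cos(b)^(5/3)


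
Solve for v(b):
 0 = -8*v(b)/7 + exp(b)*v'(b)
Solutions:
 v(b) = C1*exp(-8*exp(-b)/7)


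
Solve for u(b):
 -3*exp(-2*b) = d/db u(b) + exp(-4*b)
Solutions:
 u(b) = C1 + 3*exp(-2*b)/2 + exp(-4*b)/4


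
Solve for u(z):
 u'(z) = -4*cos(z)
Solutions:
 u(z) = C1 - 4*sin(z)


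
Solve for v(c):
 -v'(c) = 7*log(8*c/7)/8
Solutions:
 v(c) = C1 - 7*c*log(c)/8 - 21*c*log(2)/8 + 7*c/8 + 7*c*log(7)/8


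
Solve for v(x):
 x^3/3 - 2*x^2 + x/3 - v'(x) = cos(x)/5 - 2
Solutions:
 v(x) = C1 + x^4/12 - 2*x^3/3 + x^2/6 + 2*x - sin(x)/5


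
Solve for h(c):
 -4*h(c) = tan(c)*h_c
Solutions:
 h(c) = C1/sin(c)^4


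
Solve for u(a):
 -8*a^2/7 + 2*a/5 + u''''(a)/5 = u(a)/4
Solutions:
 u(a) = C1*exp(-sqrt(2)*5^(1/4)*a/2) + C2*exp(sqrt(2)*5^(1/4)*a/2) + C3*sin(sqrt(2)*5^(1/4)*a/2) + C4*cos(sqrt(2)*5^(1/4)*a/2) - 32*a^2/7 + 8*a/5


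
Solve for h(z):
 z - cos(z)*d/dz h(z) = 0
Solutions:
 h(z) = C1 + Integral(z/cos(z), z)


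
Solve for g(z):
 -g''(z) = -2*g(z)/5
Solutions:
 g(z) = C1*exp(-sqrt(10)*z/5) + C2*exp(sqrt(10)*z/5)


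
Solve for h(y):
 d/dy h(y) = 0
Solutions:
 h(y) = C1


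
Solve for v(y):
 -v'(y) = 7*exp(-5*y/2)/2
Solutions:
 v(y) = C1 + 7*exp(-5*y/2)/5


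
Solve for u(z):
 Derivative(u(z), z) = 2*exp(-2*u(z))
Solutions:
 u(z) = log(-sqrt(C1 + 4*z))
 u(z) = log(C1 + 4*z)/2


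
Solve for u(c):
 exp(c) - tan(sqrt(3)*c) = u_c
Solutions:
 u(c) = C1 + exp(c) + sqrt(3)*log(cos(sqrt(3)*c))/3


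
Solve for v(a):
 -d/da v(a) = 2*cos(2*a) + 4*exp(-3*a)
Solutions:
 v(a) = C1 - sin(2*a) + 4*exp(-3*a)/3


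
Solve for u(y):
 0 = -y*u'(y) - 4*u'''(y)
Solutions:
 u(y) = C1 + Integral(C2*airyai(-2^(1/3)*y/2) + C3*airybi(-2^(1/3)*y/2), y)


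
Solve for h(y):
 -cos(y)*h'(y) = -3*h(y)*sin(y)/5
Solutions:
 h(y) = C1/cos(y)^(3/5)


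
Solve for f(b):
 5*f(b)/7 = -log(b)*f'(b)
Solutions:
 f(b) = C1*exp(-5*li(b)/7)


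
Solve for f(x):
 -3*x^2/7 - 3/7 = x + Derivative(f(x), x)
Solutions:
 f(x) = C1 - x^3/7 - x^2/2 - 3*x/7


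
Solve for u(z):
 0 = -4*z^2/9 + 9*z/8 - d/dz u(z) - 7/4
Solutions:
 u(z) = C1 - 4*z^3/27 + 9*z^2/16 - 7*z/4


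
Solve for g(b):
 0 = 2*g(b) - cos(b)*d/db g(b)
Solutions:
 g(b) = C1*(sin(b) + 1)/(sin(b) - 1)


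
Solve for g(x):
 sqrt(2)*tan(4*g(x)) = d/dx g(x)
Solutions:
 g(x) = -asin(C1*exp(4*sqrt(2)*x))/4 + pi/4
 g(x) = asin(C1*exp(4*sqrt(2)*x))/4


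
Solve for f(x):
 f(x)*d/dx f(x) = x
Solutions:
 f(x) = -sqrt(C1 + x^2)
 f(x) = sqrt(C1 + x^2)


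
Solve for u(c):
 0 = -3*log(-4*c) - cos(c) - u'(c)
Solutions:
 u(c) = C1 - 3*c*log(-c) - 6*c*log(2) + 3*c - sin(c)


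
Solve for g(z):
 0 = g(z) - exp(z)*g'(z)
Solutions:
 g(z) = C1*exp(-exp(-z))


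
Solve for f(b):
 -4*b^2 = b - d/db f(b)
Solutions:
 f(b) = C1 + 4*b^3/3 + b^2/2


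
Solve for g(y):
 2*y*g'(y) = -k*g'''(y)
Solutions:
 g(y) = C1 + Integral(C2*airyai(2^(1/3)*y*(-1/k)^(1/3)) + C3*airybi(2^(1/3)*y*(-1/k)^(1/3)), y)


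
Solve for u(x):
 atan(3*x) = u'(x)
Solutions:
 u(x) = C1 + x*atan(3*x) - log(9*x^2 + 1)/6


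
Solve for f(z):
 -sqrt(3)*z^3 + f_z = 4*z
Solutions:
 f(z) = C1 + sqrt(3)*z^4/4 + 2*z^2


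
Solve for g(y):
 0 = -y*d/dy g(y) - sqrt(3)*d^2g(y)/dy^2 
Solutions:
 g(y) = C1 + C2*erf(sqrt(2)*3^(3/4)*y/6)


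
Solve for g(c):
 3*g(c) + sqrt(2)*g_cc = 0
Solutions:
 g(c) = C1*sin(2^(3/4)*sqrt(3)*c/2) + C2*cos(2^(3/4)*sqrt(3)*c/2)


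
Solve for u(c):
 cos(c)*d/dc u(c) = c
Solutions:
 u(c) = C1 + Integral(c/cos(c), c)


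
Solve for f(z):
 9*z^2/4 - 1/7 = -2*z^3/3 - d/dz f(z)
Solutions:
 f(z) = C1 - z^4/6 - 3*z^3/4 + z/7


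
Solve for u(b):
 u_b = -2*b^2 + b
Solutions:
 u(b) = C1 - 2*b^3/3 + b^2/2


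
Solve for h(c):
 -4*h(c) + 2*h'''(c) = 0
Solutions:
 h(c) = C3*exp(2^(1/3)*c) + (C1*sin(2^(1/3)*sqrt(3)*c/2) + C2*cos(2^(1/3)*sqrt(3)*c/2))*exp(-2^(1/3)*c/2)


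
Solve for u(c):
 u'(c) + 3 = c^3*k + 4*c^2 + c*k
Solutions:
 u(c) = C1 + c^4*k/4 + 4*c^3/3 + c^2*k/2 - 3*c


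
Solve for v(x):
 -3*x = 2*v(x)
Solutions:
 v(x) = -3*x/2


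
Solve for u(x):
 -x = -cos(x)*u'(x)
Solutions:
 u(x) = C1 + Integral(x/cos(x), x)


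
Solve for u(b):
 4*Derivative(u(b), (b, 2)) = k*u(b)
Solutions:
 u(b) = C1*exp(-b*sqrt(k)/2) + C2*exp(b*sqrt(k)/2)


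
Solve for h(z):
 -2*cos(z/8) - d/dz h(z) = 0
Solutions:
 h(z) = C1 - 16*sin(z/8)


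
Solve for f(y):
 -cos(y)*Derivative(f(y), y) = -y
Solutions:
 f(y) = C1 + Integral(y/cos(y), y)


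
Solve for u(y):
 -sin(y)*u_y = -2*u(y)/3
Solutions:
 u(y) = C1*(cos(y) - 1)^(1/3)/(cos(y) + 1)^(1/3)


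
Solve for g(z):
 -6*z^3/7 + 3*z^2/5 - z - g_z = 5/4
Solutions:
 g(z) = C1 - 3*z^4/14 + z^3/5 - z^2/2 - 5*z/4


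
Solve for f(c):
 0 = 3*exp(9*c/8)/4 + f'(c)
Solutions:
 f(c) = C1 - 2*exp(9*c/8)/3


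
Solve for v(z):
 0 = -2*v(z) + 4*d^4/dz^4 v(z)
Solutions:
 v(z) = C1*exp(-2^(3/4)*z/2) + C2*exp(2^(3/4)*z/2) + C3*sin(2^(3/4)*z/2) + C4*cos(2^(3/4)*z/2)


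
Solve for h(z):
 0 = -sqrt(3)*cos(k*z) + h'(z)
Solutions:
 h(z) = C1 + sqrt(3)*sin(k*z)/k


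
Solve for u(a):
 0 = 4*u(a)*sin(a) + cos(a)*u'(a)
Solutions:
 u(a) = C1*cos(a)^4


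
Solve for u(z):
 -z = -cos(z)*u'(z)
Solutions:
 u(z) = C1 + Integral(z/cos(z), z)


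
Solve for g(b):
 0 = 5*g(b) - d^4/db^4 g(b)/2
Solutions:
 g(b) = C1*exp(-10^(1/4)*b) + C2*exp(10^(1/4)*b) + C3*sin(10^(1/4)*b) + C4*cos(10^(1/4)*b)


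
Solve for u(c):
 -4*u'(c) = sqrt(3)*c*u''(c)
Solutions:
 u(c) = C1 + C2*c^(1 - 4*sqrt(3)/3)


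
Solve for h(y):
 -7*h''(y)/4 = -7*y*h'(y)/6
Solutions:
 h(y) = C1 + C2*erfi(sqrt(3)*y/3)


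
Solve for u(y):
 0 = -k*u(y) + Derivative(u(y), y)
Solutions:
 u(y) = C1*exp(k*y)


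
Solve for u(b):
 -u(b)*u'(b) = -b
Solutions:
 u(b) = -sqrt(C1 + b^2)
 u(b) = sqrt(C1 + b^2)


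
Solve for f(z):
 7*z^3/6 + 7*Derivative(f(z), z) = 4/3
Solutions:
 f(z) = C1 - z^4/24 + 4*z/21


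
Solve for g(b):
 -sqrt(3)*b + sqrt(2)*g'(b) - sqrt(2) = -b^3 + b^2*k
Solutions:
 g(b) = C1 - sqrt(2)*b^4/8 + sqrt(2)*b^3*k/6 + sqrt(6)*b^2/4 + b


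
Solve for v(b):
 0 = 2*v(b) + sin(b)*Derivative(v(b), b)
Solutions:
 v(b) = C1*(cos(b) + 1)/(cos(b) - 1)


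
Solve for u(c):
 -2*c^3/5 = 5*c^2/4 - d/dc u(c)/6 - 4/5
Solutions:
 u(c) = C1 + 3*c^4/5 + 5*c^3/2 - 24*c/5


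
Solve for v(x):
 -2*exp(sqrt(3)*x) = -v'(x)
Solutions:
 v(x) = C1 + 2*sqrt(3)*exp(sqrt(3)*x)/3


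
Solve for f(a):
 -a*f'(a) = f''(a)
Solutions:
 f(a) = C1 + C2*erf(sqrt(2)*a/2)


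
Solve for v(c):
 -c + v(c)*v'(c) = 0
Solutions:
 v(c) = -sqrt(C1 + c^2)
 v(c) = sqrt(C1 + c^2)


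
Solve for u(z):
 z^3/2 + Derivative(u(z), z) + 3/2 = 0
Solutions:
 u(z) = C1 - z^4/8 - 3*z/2


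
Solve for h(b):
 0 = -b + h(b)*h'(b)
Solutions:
 h(b) = -sqrt(C1 + b^2)
 h(b) = sqrt(C1 + b^2)


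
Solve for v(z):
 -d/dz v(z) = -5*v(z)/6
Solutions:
 v(z) = C1*exp(5*z/6)


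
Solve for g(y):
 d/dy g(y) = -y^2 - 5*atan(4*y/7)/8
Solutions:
 g(y) = C1 - y^3/3 - 5*y*atan(4*y/7)/8 + 35*log(16*y^2 + 49)/64


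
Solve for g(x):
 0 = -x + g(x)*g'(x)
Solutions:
 g(x) = -sqrt(C1 + x^2)
 g(x) = sqrt(C1 + x^2)


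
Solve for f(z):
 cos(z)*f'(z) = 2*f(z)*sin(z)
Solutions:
 f(z) = C1/cos(z)^2


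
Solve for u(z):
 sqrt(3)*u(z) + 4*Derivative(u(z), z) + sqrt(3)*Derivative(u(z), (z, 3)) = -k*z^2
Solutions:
 u(z) = C1*exp(2^(1/3)*z*(-8*sqrt(3)/(27 + sqrt(3)*sqrt(243 + 256*sqrt(3)))^(1/3) + 2^(1/3)*(27 + sqrt(3)*sqrt(243 + 256*sqrt(3)))^(1/3))/12)*sin(2^(1/3)*z*(2/(27 + sqrt(3)*sqrt(243 + 256*sqrt(3)))^(1/3) + 2^(1/3)*sqrt(3)*(27 + sqrt(3)*sqrt(243 + 256*sqrt(3)))^(1/3)/12)) + C2*exp(2^(1/3)*z*(-8*sqrt(3)/(27 + sqrt(3)*sqrt(243 + 256*sqrt(3)))^(1/3) + 2^(1/3)*(27 + sqrt(3)*sqrt(243 + 256*sqrt(3)))^(1/3))/12)*cos(2^(1/3)*z*(2/(27 + sqrt(3)*sqrt(243 + 256*sqrt(3)))^(1/3) + 2^(1/3)*sqrt(3)*(27 + sqrt(3)*sqrt(243 + 256*sqrt(3)))^(1/3)/12)) + C3*exp(-2^(1/3)*z*(-8*sqrt(3)/(27 + sqrt(3)*sqrt(243 + 256*sqrt(3)))^(1/3) + 2^(1/3)*(27 + sqrt(3)*sqrt(243 + 256*sqrt(3)))^(1/3))/6) - sqrt(3)*k*z^2/3 + 8*k*z/3 - 32*sqrt(3)*k/9


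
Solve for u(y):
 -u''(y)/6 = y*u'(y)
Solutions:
 u(y) = C1 + C2*erf(sqrt(3)*y)


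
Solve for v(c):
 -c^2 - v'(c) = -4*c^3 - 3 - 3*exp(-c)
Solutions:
 v(c) = C1 + c^4 - c^3/3 + 3*c - 3*exp(-c)


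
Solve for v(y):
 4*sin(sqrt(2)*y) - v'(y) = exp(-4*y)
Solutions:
 v(y) = C1 - 2*sqrt(2)*cos(sqrt(2)*y) + exp(-4*y)/4


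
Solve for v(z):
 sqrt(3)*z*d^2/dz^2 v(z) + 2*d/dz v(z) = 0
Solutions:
 v(z) = C1 + C2*z^(1 - 2*sqrt(3)/3)


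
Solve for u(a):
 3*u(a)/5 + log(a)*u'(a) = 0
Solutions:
 u(a) = C1*exp(-3*li(a)/5)


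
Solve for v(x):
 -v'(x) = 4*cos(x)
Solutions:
 v(x) = C1 - 4*sin(x)


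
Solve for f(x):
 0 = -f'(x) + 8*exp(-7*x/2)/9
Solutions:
 f(x) = C1 - 16*exp(-7*x/2)/63


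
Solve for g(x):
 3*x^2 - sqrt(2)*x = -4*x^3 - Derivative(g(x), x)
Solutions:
 g(x) = C1 - x^4 - x^3 + sqrt(2)*x^2/2


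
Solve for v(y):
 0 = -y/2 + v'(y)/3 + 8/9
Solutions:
 v(y) = C1 + 3*y^2/4 - 8*y/3


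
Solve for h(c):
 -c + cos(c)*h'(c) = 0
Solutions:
 h(c) = C1 + Integral(c/cos(c), c)


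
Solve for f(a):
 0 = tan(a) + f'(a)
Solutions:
 f(a) = C1 + log(cos(a))


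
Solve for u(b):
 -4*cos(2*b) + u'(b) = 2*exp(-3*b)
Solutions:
 u(b) = C1 + 2*sin(2*b) - 2*exp(-3*b)/3


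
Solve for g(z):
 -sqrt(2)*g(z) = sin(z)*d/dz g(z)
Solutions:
 g(z) = C1*(cos(z) + 1)^(sqrt(2)/2)/(cos(z) - 1)^(sqrt(2)/2)


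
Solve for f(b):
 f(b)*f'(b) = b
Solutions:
 f(b) = -sqrt(C1 + b^2)
 f(b) = sqrt(C1 + b^2)


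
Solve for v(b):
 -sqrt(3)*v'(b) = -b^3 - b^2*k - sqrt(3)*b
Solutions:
 v(b) = C1 + sqrt(3)*b^4/12 + sqrt(3)*b^3*k/9 + b^2/2


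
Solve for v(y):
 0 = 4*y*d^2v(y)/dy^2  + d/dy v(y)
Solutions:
 v(y) = C1 + C2*y^(3/4)


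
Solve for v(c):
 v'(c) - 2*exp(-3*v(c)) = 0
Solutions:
 v(c) = log(C1 + 6*c)/3
 v(c) = log((-3^(1/3) - 3^(5/6)*I)*(C1 + 2*c)^(1/3)/2)
 v(c) = log((-3^(1/3) + 3^(5/6)*I)*(C1 + 2*c)^(1/3)/2)


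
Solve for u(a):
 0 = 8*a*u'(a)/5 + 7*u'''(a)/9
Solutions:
 u(a) = C1 + Integral(C2*airyai(-2*105^(2/3)*a/35) + C3*airybi(-2*105^(2/3)*a/35), a)


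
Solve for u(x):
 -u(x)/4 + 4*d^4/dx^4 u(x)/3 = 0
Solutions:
 u(x) = C1*exp(-3^(1/4)*x/2) + C2*exp(3^(1/4)*x/2) + C3*sin(3^(1/4)*x/2) + C4*cos(3^(1/4)*x/2)


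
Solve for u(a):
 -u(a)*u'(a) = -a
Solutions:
 u(a) = -sqrt(C1 + a^2)
 u(a) = sqrt(C1 + a^2)


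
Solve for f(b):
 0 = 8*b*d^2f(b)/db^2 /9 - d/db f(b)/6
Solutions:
 f(b) = C1 + C2*b^(19/16)


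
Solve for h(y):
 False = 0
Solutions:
 h(y) = C1 + 3*y*asin(4*y)/4 + zoo*y + 3*sqrt(1 - 16*y^2)/16


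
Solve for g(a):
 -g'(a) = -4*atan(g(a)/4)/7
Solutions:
 Integral(1/atan(_y/4), (_y, g(a))) = C1 + 4*a/7


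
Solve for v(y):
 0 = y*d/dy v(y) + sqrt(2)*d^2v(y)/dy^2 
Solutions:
 v(y) = C1 + C2*erf(2^(1/4)*y/2)


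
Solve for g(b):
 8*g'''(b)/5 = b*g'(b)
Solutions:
 g(b) = C1 + Integral(C2*airyai(5^(1/3)*b/2) + C3*airybi(5^(1/3)*b/2), b)
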